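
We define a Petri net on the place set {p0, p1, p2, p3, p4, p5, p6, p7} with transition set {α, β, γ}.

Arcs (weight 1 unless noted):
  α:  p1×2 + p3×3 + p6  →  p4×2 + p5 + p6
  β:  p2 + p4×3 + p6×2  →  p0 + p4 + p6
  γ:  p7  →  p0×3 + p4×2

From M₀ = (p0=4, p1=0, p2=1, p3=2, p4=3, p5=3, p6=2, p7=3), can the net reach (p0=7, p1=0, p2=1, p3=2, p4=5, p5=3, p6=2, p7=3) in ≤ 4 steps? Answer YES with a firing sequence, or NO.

depth 0: 1 marking
depth 1: 3 markings reached so far
depth 2: 5 markings reached so far
depth 3: 7 markings reached so far
depth 4: 8 markings reached so far
target is not among the 8 markings reachable within 4 steps

NO — not reachable within 4 firings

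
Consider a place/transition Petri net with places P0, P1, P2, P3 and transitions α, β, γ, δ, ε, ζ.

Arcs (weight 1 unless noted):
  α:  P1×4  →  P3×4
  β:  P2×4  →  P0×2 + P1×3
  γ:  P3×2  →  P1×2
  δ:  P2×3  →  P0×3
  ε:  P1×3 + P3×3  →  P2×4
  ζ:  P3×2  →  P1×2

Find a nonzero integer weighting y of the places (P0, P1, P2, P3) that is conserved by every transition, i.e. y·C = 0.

y = (P0:3, P1:2, P2:3, P3:2)

Incidence matrix C (rows=places, cols=transitions):
        α    β    γ    δ    ε    ζ
   P0   0    2    0    3    0    0
   P1  -4    3    2    0   -3    2
   P2   0   -4    0   -3    4    0
   P3   4    0   -2    0   -3   -2

Candidate y = [3, 2, 3, 2]; check y·C column-wise:
  col α: 3·0 + 2·-4 + 3·0 + 2·4 = 0
  col β: 3·2 + 2·3 + 3·-4 + 2·0 = 0
  col γ: 3·0 + 2·2 + 3·0 + 2·-2 = 0
  col δ: 3·3 + 2·0 + 3·-3 + 2·0 = 0
  col ε: 3·0 + 2·-3 + 3·4 + 2·-3 = 0
  col ζ: 3·0 + 2·2 + 3·0 + 2·-2 = 0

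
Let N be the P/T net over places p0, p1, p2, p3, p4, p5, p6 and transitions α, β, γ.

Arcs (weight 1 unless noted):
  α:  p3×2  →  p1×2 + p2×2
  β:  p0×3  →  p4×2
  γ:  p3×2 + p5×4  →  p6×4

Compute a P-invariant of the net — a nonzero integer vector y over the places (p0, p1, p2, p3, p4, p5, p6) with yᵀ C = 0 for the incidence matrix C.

y = (p0:0, p1:1, p2:-1, p3:0, p4:0, p5:0, p6:0)

Incidence matrix C (rows=places, cols=transitions):
        α    β    γ
   p0   0   -3    0
   p1   2    0    0
   p2   2    0    0
   p3  -2    0   -2
   p4   0    2    0
   p5   0    0   -4
   p6   0    0    4

Candidate y = [0, 1, -1, 0, 0, 0, 0]; check y·C column-wise:
  col α: 1·2 + -1·2 + 0·-2 = 0
  col β: 0·-3 + 1·0 + -1·0 + 0·2 = 0
  col γ: 1·0 + -1·0 + 0·-2 + 0·-4 + 0·4 = 0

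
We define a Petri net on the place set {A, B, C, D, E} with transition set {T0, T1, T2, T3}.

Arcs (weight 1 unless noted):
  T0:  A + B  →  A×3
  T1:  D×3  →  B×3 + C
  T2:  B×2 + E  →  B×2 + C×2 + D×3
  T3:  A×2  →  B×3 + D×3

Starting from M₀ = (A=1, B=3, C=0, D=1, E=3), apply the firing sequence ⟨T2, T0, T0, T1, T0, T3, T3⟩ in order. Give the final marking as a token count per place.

(A=3, B=9, C=3, D=7, E=2)

step 1: fire T2:  (A=1, B=3, C=0, D=1, E=3) → (A=1, B=3, C=2, D=4, E=2)
step 2: fire T0:  (A=1, B=3, C=2, D=4, E=2) → (A=3, B=2, C=2, D=4, E=2)
step 3: fire T0:  (A=3, B=2, C=2, D=4, E=2) → (A=5, B=1, C=2, D=4, E=2)
step 4: fire T1:  (A=5, B=1, C=2, D=4, E=2) → (A=5, B=4, C=3, D=1, E=2)
step 5: fire T0:  (A=5, B=4, C=3, D=1, E=2) → (A=7, B=3, C=3, D=1, E=2)
step 6: fire T3:  (A=7, B=3, C=3, D=1, E=2) → (A=5, B=6, C=3, D=4, E=2)
step 7: fire T3:  (A=5, B=6, C=3, D=4, E=2) → (A=3, B=9, C=3, D=7, E=2)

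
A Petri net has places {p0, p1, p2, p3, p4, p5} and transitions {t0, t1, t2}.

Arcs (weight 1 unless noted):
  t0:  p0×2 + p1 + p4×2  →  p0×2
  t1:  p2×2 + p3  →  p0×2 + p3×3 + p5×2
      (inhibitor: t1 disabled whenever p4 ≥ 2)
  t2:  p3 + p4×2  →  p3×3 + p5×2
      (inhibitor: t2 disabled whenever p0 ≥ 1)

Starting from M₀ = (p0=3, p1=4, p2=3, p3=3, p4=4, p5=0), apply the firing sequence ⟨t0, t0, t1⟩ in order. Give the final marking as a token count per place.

(p0=5, p1=2, p2=1, p3=5, p4=0, p5=2)

step 1: fire t0:  (p0=3, p1=4, p2=3, p3=3, p4=4, p5=0) → (p0=3, p1=3, p2=3, p3=3, p4=2, p5=0)
step 2: fire t0:  (p0=3, p1=3, p2=3, p3=3, p4=2, p5=0) → (p0=3, p1=2, p2=3, p3=3, p4=0, p5=0)
step 3: fire t1:  (p0=3, p1=2, p2=3, p3=3, p4=0, p5=0) → (p0=5, p1=2, p2=1, p3=5, p4=0, p5=2)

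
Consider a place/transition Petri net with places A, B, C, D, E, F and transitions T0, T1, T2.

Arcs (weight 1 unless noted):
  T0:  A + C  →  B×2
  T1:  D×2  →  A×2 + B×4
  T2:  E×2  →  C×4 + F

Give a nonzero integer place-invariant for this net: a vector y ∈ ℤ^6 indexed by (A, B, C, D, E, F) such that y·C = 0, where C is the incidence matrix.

y = (A:2, B:1, C:0, D:4, E:0, F:0)

Incidence matrix C (rows=places, cols=transitions):
       T0   T1   T2
    A  -1    2    0
    B   2    4    0
    C  -1    0    4
    D   0   -2    0
    E   0    0   -2
    F   0    0    1

Candidate y = [2, 1, 0, 4, 0, 0]; check y·C column-wise:
  col T0: 2·-1 + 1·2 + 0·-1 + 4·0 = 0
  col T1: 2·2 + 1·4 + 4·-2 = 0
  col T2: 2·0 + 1·0 + 0·4 + 4·0 + 0·-2 + 0·1 = 0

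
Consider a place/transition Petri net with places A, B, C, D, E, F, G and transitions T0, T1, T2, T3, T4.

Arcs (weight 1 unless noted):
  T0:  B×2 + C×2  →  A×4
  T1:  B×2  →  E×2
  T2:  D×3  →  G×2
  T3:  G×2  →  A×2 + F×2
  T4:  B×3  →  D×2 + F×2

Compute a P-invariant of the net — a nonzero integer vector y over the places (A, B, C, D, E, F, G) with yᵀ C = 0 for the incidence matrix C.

Incidence matrix C (rows=places, cols=transitions):
       T0   T1   T2   T3   T4
    A   4    0    0    2    0
    B  -2   -2    0    0   -3
    C  -2    0    0    0    0
    D   0    0   -3    0    2
    E   0    2    0    0    0
    F   0    0    0    2    2
    G   0    0    2   -2    0

Candidate y = [3, -2, 8, 0, -2, -3, 0]; check y·C column-wise:
  col T0: 3·4 + -2·-2 + 8·-2 + -2·0 + -3·0 = 0
  col T1: 3·0 + -2·-2 + 8·0 + -2·2 + -3·0 = 0
  col T2: 3·0 + -2·0 + 8·0 + 0·-3 + -2·0 + -3·0 + 0·2 = 0
  col T3: 3·2 + -2·0 + 8·0 + -2·0 + -3·2 + 0·-2 = 0
  col T4: 3·0 + -2·-3 + 8·0 + 0·2 + -2·0 + -3·2 = 0

y = (A:3, B:-2, C:8, D:0, E:-2, F:-3, G:0)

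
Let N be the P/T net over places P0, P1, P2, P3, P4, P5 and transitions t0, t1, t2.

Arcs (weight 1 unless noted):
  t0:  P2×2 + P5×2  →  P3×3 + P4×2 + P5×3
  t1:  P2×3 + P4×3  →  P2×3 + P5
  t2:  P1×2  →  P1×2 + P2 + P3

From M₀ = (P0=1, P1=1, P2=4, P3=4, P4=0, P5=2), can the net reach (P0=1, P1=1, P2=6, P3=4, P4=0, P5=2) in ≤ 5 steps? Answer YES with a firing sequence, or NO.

depth 0: 1 marking
depth 1: 2 markings reached so far
depth 2: 3 markings reached so far
depth 3: 3 markings reached so far
(frontier empty at depth 3; search complete)
target is not among the 3 markings reachable within 5 steps

NO — not reachable within 5 firings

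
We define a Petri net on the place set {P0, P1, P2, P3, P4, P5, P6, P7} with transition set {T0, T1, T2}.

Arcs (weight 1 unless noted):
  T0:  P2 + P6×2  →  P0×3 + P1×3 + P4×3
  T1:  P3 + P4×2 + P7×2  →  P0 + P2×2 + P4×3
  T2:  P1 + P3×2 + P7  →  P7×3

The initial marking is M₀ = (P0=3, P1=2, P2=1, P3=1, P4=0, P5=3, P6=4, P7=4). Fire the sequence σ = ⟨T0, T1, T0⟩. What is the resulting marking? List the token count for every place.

(P0=10, P1=8, P2=1, P3=0, P4=7, P5=3, P6=0, P7=2)

step 1: fire T0:  (P0=3, P1=2, P2=1, P3=1, P4=0, P5=3, P6=4, P7=4) → (P0=6, P1=5, P2=0, P3=1, P4=3, P5=3, P6=2, P7=4)
step 2: fire T1:  (P0=6, P1=5, P2=0, P3=1, P4=3, P5=3, P6=2, P7=4) → (P0=7, P1=5, P2=2, P3=0, P4=4, P5=3, P6=2, P7=2)
step 3: fire T0:  (P0=7, P1=5, P2=2, P3=0, P4=4, P5=3, P6=2, P7=2) → (P0=10, P1=8, P2=1, P3=0, P4=7, P5=3, P6=0, P7=2)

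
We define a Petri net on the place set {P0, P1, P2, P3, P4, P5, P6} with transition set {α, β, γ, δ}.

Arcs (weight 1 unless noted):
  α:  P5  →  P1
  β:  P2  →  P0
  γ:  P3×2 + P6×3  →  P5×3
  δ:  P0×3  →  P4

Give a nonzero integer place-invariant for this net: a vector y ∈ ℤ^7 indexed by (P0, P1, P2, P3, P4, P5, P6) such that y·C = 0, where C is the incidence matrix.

Incidence matrix C (rows=places, cols=transitions):
        α    β    γ    δ
   P0   0    1    0   -3
   P1   1    0    0    0
   P2   0   -1    0    0
   P3   0    0   -2    0
   P4   0    0    0    1
   P5  -1    0    3    0
   P6   0    0   -3    0

Candidate y = [1, 0, 1, 0, 3, 0, 0]; check y·C column-wise:
  col α: 1·0 + 0·1 + 1·0 + 3·0 + 0·-1 = 0
  col β: 1·1 + 1·-1 + 3·0 = 0
  col γ: 1·0 + 1·0 + 0·-2 + 3·0 + 0·3 + 0·-3 = 0
  col δ: 1·-3 + 1·0 + 3·1 = 0

y = (P0:1, P1:0, P2:1, P3:0, P4:3, P5:0, P6:0)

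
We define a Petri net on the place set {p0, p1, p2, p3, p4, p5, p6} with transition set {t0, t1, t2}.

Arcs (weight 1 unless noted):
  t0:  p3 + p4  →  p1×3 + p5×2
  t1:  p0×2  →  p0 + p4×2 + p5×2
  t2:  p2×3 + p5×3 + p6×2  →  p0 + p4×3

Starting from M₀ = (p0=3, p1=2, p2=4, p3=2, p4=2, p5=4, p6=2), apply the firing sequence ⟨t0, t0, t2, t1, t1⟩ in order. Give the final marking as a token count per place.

step 1: fire t0:  (p0=3, p1=2, p2=4, p3=2, p4=2, p5=4, p6=2) → (p0=3, p1=5, p2=4, p3=1, p4=1, p5=6, p6=2)
step 2: fire t0:  (p0=3, p1=5, p2=4, p3=1, p4=1, p5=6, p6=2) → (p0=3, p1=8, p2=4, p3=0, p4=0, p5=8, p6=2)
step 3: fire t2:  (p0=3, p1=8, p2=4, p3=0, p4=0, p5=8, p6=2) → (p0=4, p1=8, p2=1, p3=0, p4=3, p5=5, p6=0)
step 4: fire t1:  (p0=4, p1=8, p2=1, p3=0, p4=3, p5=5, p6=0) → (p0=3, p1=8, p2=1, p3=0, p4=5, p5=7, p6=0)
step 5: fire t1:  (p0=3, p1=8, p2=1, p3=0, p4=5, p5=7, p6=0) → (p0=2, p1=8, p2=1, p3=0, p4=7, p5=9, p6=0)

(p0=2, p1=8, p2=1, p3=0, p4=7, p5=9, p6=0)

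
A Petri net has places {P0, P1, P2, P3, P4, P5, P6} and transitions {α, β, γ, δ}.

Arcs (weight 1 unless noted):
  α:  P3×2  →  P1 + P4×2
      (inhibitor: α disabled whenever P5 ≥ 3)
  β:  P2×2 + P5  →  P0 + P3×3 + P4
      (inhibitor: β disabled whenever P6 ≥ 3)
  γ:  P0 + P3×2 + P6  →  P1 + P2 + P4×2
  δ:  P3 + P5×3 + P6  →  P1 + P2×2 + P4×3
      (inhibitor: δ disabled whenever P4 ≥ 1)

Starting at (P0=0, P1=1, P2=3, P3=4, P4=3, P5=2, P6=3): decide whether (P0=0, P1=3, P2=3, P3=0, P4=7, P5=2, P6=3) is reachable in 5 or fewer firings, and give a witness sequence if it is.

step 1: fire α:  (P0=0, P1=1, P2=3, P3=4, P4=3, P5=2, P6=3) → (P0=0, P1=2, P2=3, P3=2, P4=5, P5=2, P6=3)
step 2: fire α:  (P0=0, P1=2, P2=3, P3=2, P4=5, P5=2, P6=3) → (P0=0, P1=3, P2=3, P3=0, P4=7, P5=2, P6=3)

YES — reachable via ⟨α, α⟩ (2 firings)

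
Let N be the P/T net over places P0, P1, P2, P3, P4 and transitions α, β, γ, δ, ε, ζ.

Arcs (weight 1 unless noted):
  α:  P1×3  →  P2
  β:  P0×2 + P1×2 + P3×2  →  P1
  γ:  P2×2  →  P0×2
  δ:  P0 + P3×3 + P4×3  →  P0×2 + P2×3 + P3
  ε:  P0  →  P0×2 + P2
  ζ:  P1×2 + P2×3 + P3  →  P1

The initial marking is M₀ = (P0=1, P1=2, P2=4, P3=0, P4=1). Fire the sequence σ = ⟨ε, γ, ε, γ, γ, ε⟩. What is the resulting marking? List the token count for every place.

(P0=10, P1=2, P2=1, P3=0, P4=1)

step 1: fire ε:  (P0=1, P1=2, P2=4, P3=0, P4=1) → (P0=2, P1=2, P2=5, P3=0, P4=1)
step 2: fire γ:  (P0=2, P1=2, P2=5, P3=0, P4=1) → (P0=4, P1=2, P2=3, P3=0, P4=1)
step 3: fire ε:  (P0=4, P1=2, P2=3, P3=0, P4=1) → (P0=5, P1=2, P2=4, P3=0, P4=1)
step 4: fire γ:  (P0=5, P1=2, P2=4, P3=0, P4=1) → (P0=7, P1=2, P2=2, P3=0, P4=1)
step 5: fire γ:  (P0=7, P1=2, P2=2, P3=0, P4=1) → (P0=9, P1=2, P2=0, P3=0, P4=1)
step 6: fire ε:  (P0=9, P1=2, P2=0, P3=0, P4=1) → (P0=10, P1=2, P2=1, P3=0, P4=1)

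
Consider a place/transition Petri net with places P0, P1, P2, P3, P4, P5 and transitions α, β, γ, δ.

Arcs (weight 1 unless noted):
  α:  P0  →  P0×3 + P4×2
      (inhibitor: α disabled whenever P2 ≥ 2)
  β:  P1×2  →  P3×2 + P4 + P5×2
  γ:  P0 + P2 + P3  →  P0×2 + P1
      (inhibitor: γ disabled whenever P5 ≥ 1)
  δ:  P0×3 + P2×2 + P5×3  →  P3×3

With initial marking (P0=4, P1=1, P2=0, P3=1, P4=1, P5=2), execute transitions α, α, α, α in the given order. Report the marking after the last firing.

(P0=12, P1=1, P2=0, P3=1, P4=9, P5=2)

step 1: fire α:  (P0=4, P1=1, P2=0, P3=1, P4=1, P5=2) → (P0=6, P1=1, P2=0, P3=1, P4=3, P5=2)
step 2: fire α:  (P0=6, P1=1, P2=0, P3=1, P4=3, P5=2) → (P0=8, P1=1, P2=0, P3=1, P4=5, P5=2)
step 3: fire α:  (P0=8, P1=1, P2=0, P3=1, P4=5, P5=2) → (P0=10, P1=1, P2=0, P3=1, P4=7, P5=2)
step 4: fire α:  (P0=10, P1=1, P2=0, P3=1, P4=7, P5=2) → (P0=12, P1=1, P2=0, P3=1, P4=9, P5=2)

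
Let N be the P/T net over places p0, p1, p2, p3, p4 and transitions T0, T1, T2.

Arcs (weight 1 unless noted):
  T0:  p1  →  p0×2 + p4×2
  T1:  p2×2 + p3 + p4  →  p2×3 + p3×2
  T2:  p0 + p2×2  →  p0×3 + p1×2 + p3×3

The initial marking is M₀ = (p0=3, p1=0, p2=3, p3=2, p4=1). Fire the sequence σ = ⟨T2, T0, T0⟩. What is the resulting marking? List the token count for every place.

(p0=9, p1=0, p2=1, p3=5, p4=5)

step 1: fire T2:  (p0=3, p1=0, p2=3, p3=2, p4=1) → (p0=5, p1=2, p2=1, p3=5, p4=1)
step 2: fire T0:  (p0=5, p1=2, p2=1, p3=5, p4=1) → (p0=7, p1=1, p2=1, p3=5, p4=3)
step 3: fire T0:  (p0=7, p1=1, p2=1, p3=5, p4=3) → (p0=9, p1=0, p2=1, p3=5, p4=5)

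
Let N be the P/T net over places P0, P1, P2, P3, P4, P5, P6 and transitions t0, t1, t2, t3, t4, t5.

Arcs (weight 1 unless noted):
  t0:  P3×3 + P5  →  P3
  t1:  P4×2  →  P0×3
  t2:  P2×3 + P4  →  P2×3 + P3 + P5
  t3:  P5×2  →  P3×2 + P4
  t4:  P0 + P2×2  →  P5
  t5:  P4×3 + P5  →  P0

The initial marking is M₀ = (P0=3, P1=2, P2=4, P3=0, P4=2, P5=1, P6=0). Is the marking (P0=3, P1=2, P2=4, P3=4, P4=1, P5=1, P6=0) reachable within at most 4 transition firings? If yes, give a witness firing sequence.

YES — reachable via ⟨t2, t2, t3⟩ (3 firings)

step 1: fire t2:  (P0=3, P1=2, P2=4, P3=0, P4=2, P5=1, P6=0) → (P0=3, P1=2, P2=4, P3=1, P4=1, P5=2, P6=0)
step 2: fire t2:  (P0=3, P1=2, P2=4, P3=1, P4=1, P5=2, P6=0) → (P0=3, P1=2, P2=4, P3=2, P4=0, P5=3, P6=0)
step 3: fire t3:  (P0=3, P1=2, P2=4, P3=2, P4=0, P5=3, P6=0) → (P0=3, P1=2, P2=4, P3=4, P4=1, P5=1, P6=0)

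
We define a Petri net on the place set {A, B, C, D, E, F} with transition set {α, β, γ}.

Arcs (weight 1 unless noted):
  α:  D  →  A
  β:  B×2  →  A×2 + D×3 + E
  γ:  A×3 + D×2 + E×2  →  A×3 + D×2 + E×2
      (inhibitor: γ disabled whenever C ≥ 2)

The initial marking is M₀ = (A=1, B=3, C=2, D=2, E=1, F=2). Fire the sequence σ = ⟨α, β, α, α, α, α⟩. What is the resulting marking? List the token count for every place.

(A=8, B=1, C=2, D=0, E=2, F=2)

step 1: fire α:  (A=1, B=3, C=2, D=2, E=1, F=2) → (A=2, B=3, C=2, D=1, E=1, F=2)
step 2: fire β:  (A=2, B=3, C=2, D=1, E=1, F=2) → (A=4, B=1, C=2, D=4, E=2, F=2)
step 3: fire α:  (A=4, B=1, C=2, D=4, E=2, F=2) → (A=5, B=1, C=2, D=3, E=2, F=2)
step 4: fire α:  (A=5, B=1, C=2, D=3, E=2, F=2) → (A=6, B=1, C=2, D=2, E=2, F=2)
step 5: fire α:  (A=6, B=1, C=2, D=2, E=2, F=2) → (A=7, B=1, C=2, D=1, E=2, F=2)
step 6: fire α:  (A=7, B=1, C=2, D=1, E=2, F=2) → (A=8, B=1, C=2, D=0, E=2, F=2)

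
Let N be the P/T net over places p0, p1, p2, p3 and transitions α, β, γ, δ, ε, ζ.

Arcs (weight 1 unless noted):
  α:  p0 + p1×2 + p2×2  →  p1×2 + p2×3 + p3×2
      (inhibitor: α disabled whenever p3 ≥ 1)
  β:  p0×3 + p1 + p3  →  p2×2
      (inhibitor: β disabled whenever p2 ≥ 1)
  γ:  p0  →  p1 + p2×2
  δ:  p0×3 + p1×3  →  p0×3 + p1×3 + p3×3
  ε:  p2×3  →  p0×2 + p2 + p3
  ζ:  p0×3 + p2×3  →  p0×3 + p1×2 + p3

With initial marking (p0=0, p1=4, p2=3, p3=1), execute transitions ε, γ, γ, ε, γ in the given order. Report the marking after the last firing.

(p0=1, p1=7, p2=5, p3=3)

step 1: fire ε:  (p0=0, p1=4, p2=3, p3=1) → (p0=2, p1=4, p2=1, p3=2)
step 2: fire γ:  (p0=2, p1=4, p2=1, p3=2) → (p0=1, p1=5, p2=3, p3=2)
step 3: fire γ:  (p0=1, p1=5, p2=3, p3=2) → (p0=0, p1=6, p2=5, p3=2)
step 4: fire ε:  (p0=0, p1=6, p2=5, p3=2) → (p0=2, p1=6, p2=3, p3=3)
step 5: fire γ:  (p0=2, p1=6, p2=3, p3=3) → (p0=1, p1=7, p2=5, p3=3)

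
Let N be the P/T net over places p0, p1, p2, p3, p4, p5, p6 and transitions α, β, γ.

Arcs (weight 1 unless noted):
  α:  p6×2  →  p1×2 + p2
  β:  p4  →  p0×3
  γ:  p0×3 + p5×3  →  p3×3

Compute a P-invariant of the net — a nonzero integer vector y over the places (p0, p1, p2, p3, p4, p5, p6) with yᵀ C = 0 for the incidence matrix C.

Incidence matrix C (rows=places, cols=transitions):
        α    β    γ
   p0   0    3   -3
   p1   2    0    0
   p2   1    0    0
   p3   0    0    3
   p4   0   -1    0
   p5   0    0   -3
   p6  -2    0    0

Candidate y = [0, 1, -2, 0, 0, 0, 0]; check y·C column-wise:
  col α: 1·2 + -2·1 + 0·-2 = 0
  col β: 0·3 + 1·0 + -2·0 + 0·-1 = 0
  col γ: 0·-3 + 1·0 + -2·0 + 0·3 + 0·-3 = 0

y = (p0:0, p1:1, p2:-2, p3:0, p4:0, p5:0, p6:0)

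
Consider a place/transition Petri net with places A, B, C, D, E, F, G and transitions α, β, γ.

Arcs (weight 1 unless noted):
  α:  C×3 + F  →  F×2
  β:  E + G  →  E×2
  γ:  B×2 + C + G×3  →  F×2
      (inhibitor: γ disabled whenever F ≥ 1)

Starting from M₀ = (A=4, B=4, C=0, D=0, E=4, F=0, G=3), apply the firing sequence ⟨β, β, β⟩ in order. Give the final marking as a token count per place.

step 1: fire β:  (A=4, B=4, C=0, D=0, E=4, F=0, G=3) → (A=4, B=4, C=0, D=0, E=5, F=0, G=2)
step 2: fire β:  (A=4, B=4, C=0, D=0, E=5, F=0, G=2) → (A=4, B=4, C=0, D=0, E=6, F=0, G=1)
step 3: fire β:  (A=4, B=4, C=0, D=0, E=6, F=0, G=1) → (A=4, B=4, C=0, D=0, E=7, F=0, G=0)

(A=4, B=4, C=0, D=0, E=7, F=0, G=0)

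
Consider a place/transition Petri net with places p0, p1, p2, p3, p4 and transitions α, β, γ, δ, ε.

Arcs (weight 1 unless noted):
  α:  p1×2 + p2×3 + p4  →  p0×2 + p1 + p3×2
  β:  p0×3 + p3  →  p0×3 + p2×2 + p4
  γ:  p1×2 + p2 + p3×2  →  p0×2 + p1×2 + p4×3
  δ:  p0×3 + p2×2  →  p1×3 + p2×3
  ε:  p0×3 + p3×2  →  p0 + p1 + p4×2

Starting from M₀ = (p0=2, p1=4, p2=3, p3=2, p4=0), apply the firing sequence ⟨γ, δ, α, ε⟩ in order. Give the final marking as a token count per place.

(p0=1, p1=7, p2=0, p3=0, p4=4)

step 1: fire γ:  (p0=2, p1=4, p2=3, p3=2, p4=0) → (p0=4, p1=4, p2=2, p3=0, p4=3)
step 2: fire δ:  (p0=4, p1=4, p2=2, p3=0, p4=3) → (p0=1, p1=7, p2=3, p3=0, p4=3)
step 3: fire α:  (p0=1, p1=7, p2=3, p3=0, p4=3) → (p0=3, p1=6, p2=0, p3=2, p4=2)
step 4: fire ε:  (p0=3, p1=6, p2=0, p3=2, p4=2) → (p0=1, p1=7, p2=0, p3=0, p4=4)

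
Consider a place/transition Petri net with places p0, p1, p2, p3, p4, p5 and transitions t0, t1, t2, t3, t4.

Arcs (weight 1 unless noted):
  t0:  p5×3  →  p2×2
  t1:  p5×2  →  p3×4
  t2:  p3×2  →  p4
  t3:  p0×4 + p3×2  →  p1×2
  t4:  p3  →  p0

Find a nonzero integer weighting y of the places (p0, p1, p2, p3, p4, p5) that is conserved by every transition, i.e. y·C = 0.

Incidence matrix C (rows=places, cols=transitions):
       t0   t1   t2   t3   t4
   p0   0    0    0   -4    1
   p1   0    0    0    2    0
   p2   2    0    0    0    0
   p3   0    4   -2   -2   -1
   p4   0    0    1    0    0
   p5  -3   -2    0    0    0

Candidate y = [1, 3, 3, 1, 2, 2]; check y·C column-wise:
  col t0: 1·0 + 3·0 + 3·2 + 1·0 + 2·0 + 2·-3 = 0
  col t1: 1·0 + 3·0 + 3·0 + 1·4 + 2·0 + 2·-2 = 0
  col t2: 1·0 + 3·0 + 3·0 + 1·-2 + 2·1 + 2·0 = 0
  col t3: 1·-4 + 3·2 + 3·0 + 1·-2 + 2·0 + 2·0 = 0
  col t4: 1·1 + 3·0 + 3·0 + 1·-1 + 2·0 + 2·0 = 0

y = (p0:1, p1:3, p2:3, p3:1, p4:2, p5:2)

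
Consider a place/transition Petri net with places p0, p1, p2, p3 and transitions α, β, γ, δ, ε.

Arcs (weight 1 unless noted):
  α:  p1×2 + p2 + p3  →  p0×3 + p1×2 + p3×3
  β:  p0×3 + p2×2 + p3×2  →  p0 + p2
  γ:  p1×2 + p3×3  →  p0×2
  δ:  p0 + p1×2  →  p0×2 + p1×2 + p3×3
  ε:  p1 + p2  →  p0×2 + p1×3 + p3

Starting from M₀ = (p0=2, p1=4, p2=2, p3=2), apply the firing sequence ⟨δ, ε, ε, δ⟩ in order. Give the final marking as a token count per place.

(p0=8, p1=8, p2=0, p3=10)

step 1: fire δ:  (p0=2, p1=4, p2=2, p3=2) → (p0=3, p1=4, p2=2, p3=5)
step 2: fire ε:  (p0=3, p1=4, p2=2, p3=5) → (p0=5, p1=6, p2=1, p3=6)
step 3: fire ε:  (p0=5, p1=6, p2=1, p3=6) → (p0=7, p1=8, p2=0, p3=7)
step 4: fire δ:  (p0=7, p1=8, p2=0, p3=7) → (p0=8, p1=8, p2=0, p3=10)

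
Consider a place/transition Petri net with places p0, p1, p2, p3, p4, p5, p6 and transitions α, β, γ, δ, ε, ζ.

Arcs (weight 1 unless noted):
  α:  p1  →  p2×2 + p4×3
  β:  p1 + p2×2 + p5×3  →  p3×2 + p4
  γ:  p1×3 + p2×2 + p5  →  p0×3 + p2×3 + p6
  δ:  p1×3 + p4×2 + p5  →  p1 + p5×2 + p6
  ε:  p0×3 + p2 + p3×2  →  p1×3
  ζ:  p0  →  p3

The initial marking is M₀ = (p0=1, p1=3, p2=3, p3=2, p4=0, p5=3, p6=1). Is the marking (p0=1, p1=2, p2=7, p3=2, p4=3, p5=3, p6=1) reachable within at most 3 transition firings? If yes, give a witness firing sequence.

depth 0: 1 marking
depth 1: 5 markings reached so far
depth 2: 11 markings reached so far
depth 3: 19 markings reached so far
target is not among the 19 markings reachable within 3 steps

NO — not reachable within 3 firings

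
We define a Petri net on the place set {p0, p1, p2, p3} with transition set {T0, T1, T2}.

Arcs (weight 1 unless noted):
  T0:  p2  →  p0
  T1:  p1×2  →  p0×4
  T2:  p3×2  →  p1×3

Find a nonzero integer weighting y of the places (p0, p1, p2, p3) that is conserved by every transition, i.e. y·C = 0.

y = (p0:1, p1:2, p2:1, p3:3)

Incidence matrix C (rows=places, cols=transitions):
       T0   T1   T2
   p0   1    4    0
   p1   0   -2    3
   p2  -1    0    0
   p3   0    0   -2

Candidate y = [1, 2, 1, 3]; check y·C column-wise:
  col T0: 1·1 + 2·0 + 1·-1 + 3·0 = 0
  col T1: 1·4 + 2·-2 + 1·0 + 3·0 = 0
  col T2: 1·0 + 2·3 + 1·0 + 3·-2 = 0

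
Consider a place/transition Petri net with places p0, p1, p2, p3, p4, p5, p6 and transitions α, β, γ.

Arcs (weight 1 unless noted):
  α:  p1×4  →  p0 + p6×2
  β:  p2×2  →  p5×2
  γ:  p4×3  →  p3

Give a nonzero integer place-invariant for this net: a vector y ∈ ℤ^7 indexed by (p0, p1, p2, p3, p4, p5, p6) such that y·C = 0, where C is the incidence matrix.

Incidence matrix C (rows=places, cols=transitions):
        α    β    γ
   p0   1    0    0
   p1  -4    0    0
   p2   0   -2    0
   p3   0    0    1
   p4   0    0   -3
   p5   0    2    0
   p6   2    0    0

Candidate y = [4, 1, 0, 0, 0, 0, 0]; check y·C column-wise:
  col α: 4·1 + 1·-4 + 0·2 = 0
  col β: 4·0 + 1·0 + 0·-2 + 0·2 = 0
  col γ: 4·0 + 1·0 + 0·1 + 0·-3 = 0

y = (p0:4, p1:1, p2:0, p3:0, p4:0, p5:0, p6:0)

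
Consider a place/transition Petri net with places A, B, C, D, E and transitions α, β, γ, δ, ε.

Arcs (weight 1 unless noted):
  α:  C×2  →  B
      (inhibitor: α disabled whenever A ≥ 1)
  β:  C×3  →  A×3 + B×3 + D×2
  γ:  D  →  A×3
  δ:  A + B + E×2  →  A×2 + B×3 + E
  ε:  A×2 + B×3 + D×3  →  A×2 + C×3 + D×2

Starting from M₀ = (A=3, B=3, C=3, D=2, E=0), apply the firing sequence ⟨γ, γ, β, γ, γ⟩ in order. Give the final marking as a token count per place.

(A=18, B=6, C=0, D=0, E=0)

step 1: fire γ:  (A=3, B=3, C=3, D=2, E=0) → (A=6, B=3, C=3, D=1, E=0)
step 2: fire γ:  (A=6, B=3, C=3, D=1, E=0) → (A=9, B=3, C=3, D=0, E=0)
step 3: fire β:  (A=9, B=3, C=3, D=0, E=0) → (A=12, B=6, C=0, D=2, E=0)
step 4: fire γ:  (A=12, B=6, C=0, D=2, E=0) → (A=15, B=6, C=0, D=1, E=0)
step 5: fire γ:  (A=15, B=6, C=0, D=1, E=0) → (A=18, B=6, C=0, D=0, E=0)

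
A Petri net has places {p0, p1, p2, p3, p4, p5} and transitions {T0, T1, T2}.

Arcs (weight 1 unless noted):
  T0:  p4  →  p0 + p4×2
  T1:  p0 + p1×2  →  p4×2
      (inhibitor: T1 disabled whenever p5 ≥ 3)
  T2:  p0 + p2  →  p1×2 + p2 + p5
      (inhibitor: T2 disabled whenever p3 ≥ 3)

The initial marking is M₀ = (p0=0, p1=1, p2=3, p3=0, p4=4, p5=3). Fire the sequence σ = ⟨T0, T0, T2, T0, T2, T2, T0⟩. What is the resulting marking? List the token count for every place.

(p0=1, p1=7, p2=3, p3=0, p4=8, p5=6)

step 1: fire T0:  (p0=0, p1=1, p2=3, p3=0, p4=4, p5=3) → (p0=1, p1=1, p2=3, p3=0, p4=5, p5=3)
step 2: fire T0:  (p0=1, p1=1, p2=3, p3=0, p4=5, p5=3) → (p0=2, p1=1, p2=3, p3=0, p4=6, p5=3)
step 3: fire T2:  (p0=2, p1=1, p2=3, p3=0, p4=6, p5=3) → (p0=1, p1=3, p2=3, p3=0, p4=6, p5=4)
step 4: fire T0:  (p0=1, p1=3, p2=3, p3=0, p4=6, p5=4) → (p0=2, p1=3, p2=3, p3=0, p4=7, p5=4)
step 5: fire T2:  (p0=2, p1=3, p2=3, p3=0, p4=7, p5=4) → (p0=1, p1=5, p2=3, p3=0, p4=7, p5=5)
step 6: fire T2:  (p0=1, p1=5, p2=3, p3=0, p4=7, p5=5) → (p0=0, p1=7, p2=3, p3=0, p4=7, p5=6)
step 7: fire T0:  (p0=0, p1=7, p2=3, p3=0, p4=7, p5=6) → (p0=1, p1=7, p2=3, p3=0, p4=8, p5=6)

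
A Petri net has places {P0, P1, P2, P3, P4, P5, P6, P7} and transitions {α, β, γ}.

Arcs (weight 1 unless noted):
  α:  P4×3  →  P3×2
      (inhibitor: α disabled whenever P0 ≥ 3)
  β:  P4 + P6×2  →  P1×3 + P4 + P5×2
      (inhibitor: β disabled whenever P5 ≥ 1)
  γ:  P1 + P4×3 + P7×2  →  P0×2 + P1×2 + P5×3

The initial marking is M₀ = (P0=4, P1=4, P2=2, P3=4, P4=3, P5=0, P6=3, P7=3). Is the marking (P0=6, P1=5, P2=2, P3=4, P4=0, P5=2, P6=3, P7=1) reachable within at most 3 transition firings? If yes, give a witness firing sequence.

depth 0: 1 marking
depth 1: 3 markings reached so far
depth 2: 4 markings reached so far
depth 3: 4 markings reached so far
(frontier empty at depth 3; search complete)
target is not among the 4 markings reachable within 3 steps

NO — not reachable within 3 firings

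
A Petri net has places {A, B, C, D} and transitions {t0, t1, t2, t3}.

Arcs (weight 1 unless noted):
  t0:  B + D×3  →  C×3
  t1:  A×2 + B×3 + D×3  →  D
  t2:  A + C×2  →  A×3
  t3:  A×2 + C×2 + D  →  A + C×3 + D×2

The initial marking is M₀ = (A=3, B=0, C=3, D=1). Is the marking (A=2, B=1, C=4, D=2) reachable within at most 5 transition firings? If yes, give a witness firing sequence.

depth 0: 1 marking
depth 1: 3 markings reached so far
depth 2: 5 markings reached so far
depth 3: 7 markings reached so far
depth 4: 9 markings reached so far
depth 5: 11 markings reached so far
target is not among the 11 markings reachable within 5 steps

NO — not reachable within 5 firings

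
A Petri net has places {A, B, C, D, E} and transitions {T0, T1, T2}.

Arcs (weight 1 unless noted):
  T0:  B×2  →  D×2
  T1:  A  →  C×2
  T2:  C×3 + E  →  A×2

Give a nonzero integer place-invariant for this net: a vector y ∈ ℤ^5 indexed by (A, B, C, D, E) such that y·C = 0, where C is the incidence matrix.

y = (A:0, B:1, C:0, D:1, E:0)

Incidence matrix C (rows=places, cols=transitions):
       T0   T1   T2
    A   0   -1    2
    B  -2    0    0
    C   0    2   -3
    D   2    0    0
    E   0    0   -1

Candidate y = [0, 1, 0, 1, 0]; check y·C column-wise:
  col T0: 1·-2 + 1·2 = 0
  col T1: 0·-1 + 1·0 + 0·2 + 1·0 = 0
  col T2: 0·2 + 1·0 + 0·-3 + 1·0 + 0·-1 = 0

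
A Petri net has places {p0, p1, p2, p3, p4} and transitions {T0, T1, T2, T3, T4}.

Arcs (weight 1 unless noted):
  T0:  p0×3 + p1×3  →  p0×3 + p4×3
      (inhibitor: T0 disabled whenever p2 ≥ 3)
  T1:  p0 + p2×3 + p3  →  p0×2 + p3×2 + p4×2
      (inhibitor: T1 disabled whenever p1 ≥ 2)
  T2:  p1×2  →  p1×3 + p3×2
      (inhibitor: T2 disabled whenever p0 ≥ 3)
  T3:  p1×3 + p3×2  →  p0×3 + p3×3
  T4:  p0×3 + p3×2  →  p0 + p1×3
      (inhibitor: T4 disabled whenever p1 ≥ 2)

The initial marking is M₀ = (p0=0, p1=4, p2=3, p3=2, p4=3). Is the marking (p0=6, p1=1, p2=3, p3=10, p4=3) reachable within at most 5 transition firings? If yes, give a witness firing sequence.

YES — reachable via ⟨T2, T2, T2, T3, T3⟩ (5 firings)

step 1: fire T2:  (p0=0, p1=4, p2=3, p3=2, p4=3) → (p0=0, p1=5, p2=3, p3=4, p4=3)
step 2: fire T2:  (p0=0, p1=5, p2=3, p3=4, p4=3) → (p0=0, p1=6, p2=3, p3=6, p4=3)
step 3: fire T2:  (p0=0, p1=6, p2=3, p3=6, p4=3) → (p0=0, p1=7, p2=3, p3=8, p4=3)
step 4: fire T3:  (p0=0, p1=7, p2=3, p3=8, p4=3) → (p0=3, p1=4, p2=3, p3=9, p4=3)
step 5: fire T3:  (p0=3, p1=4, p2=3, p3=9, p4=3) → (p0=6, p1=1, p2=3, p3=10, p4=3)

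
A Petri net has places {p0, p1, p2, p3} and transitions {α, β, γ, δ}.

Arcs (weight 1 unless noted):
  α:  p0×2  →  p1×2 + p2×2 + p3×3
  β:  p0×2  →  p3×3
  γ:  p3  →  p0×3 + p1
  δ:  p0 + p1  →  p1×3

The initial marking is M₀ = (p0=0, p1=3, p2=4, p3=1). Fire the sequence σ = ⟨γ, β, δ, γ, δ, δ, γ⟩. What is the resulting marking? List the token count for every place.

(p0=4, p1=12, p2=4, p3=1)

step 1: fire γ:  (p0=0, p1=3, p2=4, p3=1) → (p0=3, p1=4, p2=4, p3=0)
step 2: fire β:  (p0=3, p1=4, p2=4, p3=0) → (p0=1, p1=4, p2=4, p3=3)
step 3: fire δ:  (p0=1, p1=4, p2=4, p3=3) → (p0=0, p1=6, p2=4, p3=3)
step 4: fire γ:  (p0=0, p1=6, p2=4, p3=3) → (p0=3, p1=7, p2=4, p3=2)
step 5: fire δ:  (p0=3, p1=7, p2=4, p3=2) → (p0=2, p1=9, p2=4, p3=2)
step 6: fire δ:  (p0=2, p1=9, p2=4, p3=2) → (p0=1, p1=11, p2=4, p3=2)
step 7: fire γ:  (p0=1, p1=11, p2=4, p3=2) → (p0=4, p1=12, p2=4, p3=1)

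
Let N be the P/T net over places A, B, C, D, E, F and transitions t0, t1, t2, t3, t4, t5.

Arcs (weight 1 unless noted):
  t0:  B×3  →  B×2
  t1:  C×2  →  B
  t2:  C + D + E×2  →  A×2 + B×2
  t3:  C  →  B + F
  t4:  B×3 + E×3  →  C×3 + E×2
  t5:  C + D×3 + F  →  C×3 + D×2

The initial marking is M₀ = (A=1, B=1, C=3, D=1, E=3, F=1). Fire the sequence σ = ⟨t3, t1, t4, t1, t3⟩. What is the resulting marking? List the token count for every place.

step 1: fire t3:  (A=1, B=1, C=3, D=1, E=3, F=1) → (A=1, B=2, C=2, D=1, E=3, F=2)
step 2: fire t1:  (A=1, B=2, C=2, D=1, E=3, F=2) → (A=1, B=3, C=0, D=1, E=3, F=2)
step 3: fire t4:  (A=1, B=3, C=0, D=1, E=3, F=2) → (A=1, B=0, C=3, D=1, E=2, F=2)
step 4: fire t1:  (A=1, B=0, C=3, D=1, E=2, F=2) → (A=1, B=1, C=1, D=1, E=2, F=2)
step 5: fire t3:  (A=1, B=1, C=1, D=1, E=2, F=2) → (A=1, B=2, C=0, D=1, E=2, F=3)

(A=1, B=2, C=0, D=1, E=2, F=3)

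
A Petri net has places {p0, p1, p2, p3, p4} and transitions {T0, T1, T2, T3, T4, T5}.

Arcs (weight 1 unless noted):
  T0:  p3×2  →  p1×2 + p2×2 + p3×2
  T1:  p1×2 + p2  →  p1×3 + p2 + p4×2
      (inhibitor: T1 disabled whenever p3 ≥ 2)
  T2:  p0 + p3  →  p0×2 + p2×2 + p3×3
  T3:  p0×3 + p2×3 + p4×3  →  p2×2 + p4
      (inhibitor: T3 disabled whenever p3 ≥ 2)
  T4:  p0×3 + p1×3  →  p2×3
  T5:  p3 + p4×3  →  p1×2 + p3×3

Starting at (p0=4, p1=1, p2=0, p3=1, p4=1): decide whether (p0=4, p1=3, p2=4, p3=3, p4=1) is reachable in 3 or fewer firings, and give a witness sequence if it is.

depth 0: 1 marking
depth 1: 2 markings reached so far
depth 2: 4 markings reached so far
depth 3: 8 markings reached so far
target is not among the 8 markings reachable within 3 steps

NO — not reachable within 3 firings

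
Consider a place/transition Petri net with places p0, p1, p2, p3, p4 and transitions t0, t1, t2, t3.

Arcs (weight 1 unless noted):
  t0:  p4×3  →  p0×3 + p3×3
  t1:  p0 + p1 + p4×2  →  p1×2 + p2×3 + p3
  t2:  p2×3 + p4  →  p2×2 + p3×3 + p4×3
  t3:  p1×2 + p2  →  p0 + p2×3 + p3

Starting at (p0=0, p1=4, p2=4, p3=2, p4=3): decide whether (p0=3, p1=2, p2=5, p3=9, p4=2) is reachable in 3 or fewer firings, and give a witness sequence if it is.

depth 0: 1 marking
depth 1: 4 markings reached so far
depth 2: 10 markings reached so far
depth 3: 18 markings reached so far
target is not among the 18 markings reachable within 3 steps

NO — not reachable within 3 firings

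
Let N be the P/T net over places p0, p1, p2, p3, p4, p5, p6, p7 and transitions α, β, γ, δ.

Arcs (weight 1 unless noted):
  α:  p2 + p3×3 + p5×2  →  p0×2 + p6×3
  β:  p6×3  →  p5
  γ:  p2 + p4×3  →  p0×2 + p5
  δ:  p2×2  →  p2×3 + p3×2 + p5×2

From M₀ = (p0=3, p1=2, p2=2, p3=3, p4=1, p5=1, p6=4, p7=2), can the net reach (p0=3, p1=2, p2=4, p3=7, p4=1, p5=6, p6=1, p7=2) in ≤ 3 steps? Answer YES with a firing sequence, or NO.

step 1: fire β:  (p0=3, p1=2, p2=2, p3=3, p4=1, p5=1, p6=4, p7=2) → (p0=3, p1=2, p2=2, p3=3, p4=1, p5=2, p6=1, p7=2)
step 2: fire δ:  (p0=3, p1=2, p2=2, p3=3, p4=1, p5=2, p6=1, p7=2) → (p0=3, p1=2, p2=3, p3=5, p4=1, p5=4, p6=1, p7=2)
step 3: fire δ:  (p0=3, p1=2, p2=3, p3=5, p4=1, p5=4, p6=1, p7=2) → (p0=3, p1=2, p2=4, p3=7, p4=1, p5=6, p6=1, p7=2)

YES — reachable via ⟨β, δ, δ⟩ (3 firings)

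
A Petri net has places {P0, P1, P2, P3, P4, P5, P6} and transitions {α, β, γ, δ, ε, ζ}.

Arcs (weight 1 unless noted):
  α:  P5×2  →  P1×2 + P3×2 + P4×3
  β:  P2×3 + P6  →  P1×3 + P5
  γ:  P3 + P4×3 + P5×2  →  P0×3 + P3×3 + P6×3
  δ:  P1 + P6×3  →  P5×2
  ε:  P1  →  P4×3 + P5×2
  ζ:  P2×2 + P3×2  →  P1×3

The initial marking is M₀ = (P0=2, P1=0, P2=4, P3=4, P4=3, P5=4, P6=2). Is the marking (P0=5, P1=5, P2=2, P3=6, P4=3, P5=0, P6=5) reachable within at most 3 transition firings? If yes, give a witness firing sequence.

step 1: fire α:  (P0=2, P1=0, P2=4, P3=4, P4=3, P5=4, P6=2) → (P0=2, P1=2, P2=4, P3=6, P4=6, P5=2, P6=2)
step 2: fire γ:  (P0=2, P1=2, P2=4, P3=6, P4=6, P5=2, P6=2) → (P0=5, P1=2, P2=4, P3=8, P4=3, P5=0, P6=5)
step 3: fire ζ:  (P0=5, P1=2, P2=4, P3=8, P4=3, P5=0, P6=5) → (P0=5, P1=5, P2=2, P3=6, P4=3, P5=0, P6=5)

YES — reachable via ⟨α, γ, ζ⟩ (3 firings)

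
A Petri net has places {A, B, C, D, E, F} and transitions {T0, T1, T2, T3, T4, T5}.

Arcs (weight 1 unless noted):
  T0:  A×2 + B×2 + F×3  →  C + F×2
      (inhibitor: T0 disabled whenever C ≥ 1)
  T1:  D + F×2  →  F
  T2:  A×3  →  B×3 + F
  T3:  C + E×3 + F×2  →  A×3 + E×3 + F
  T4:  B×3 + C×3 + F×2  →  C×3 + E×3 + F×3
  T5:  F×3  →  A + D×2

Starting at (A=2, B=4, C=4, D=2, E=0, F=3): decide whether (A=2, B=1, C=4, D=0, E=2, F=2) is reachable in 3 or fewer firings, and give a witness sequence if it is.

NO — not reachable within 3 firings

depth 0: 1 marking
depth 1: 4 markings reached so far
depth 2: 9 markings reached so far
depth 3: 16 markings reached so far
target is not among the 16 markings reachable within 3 steps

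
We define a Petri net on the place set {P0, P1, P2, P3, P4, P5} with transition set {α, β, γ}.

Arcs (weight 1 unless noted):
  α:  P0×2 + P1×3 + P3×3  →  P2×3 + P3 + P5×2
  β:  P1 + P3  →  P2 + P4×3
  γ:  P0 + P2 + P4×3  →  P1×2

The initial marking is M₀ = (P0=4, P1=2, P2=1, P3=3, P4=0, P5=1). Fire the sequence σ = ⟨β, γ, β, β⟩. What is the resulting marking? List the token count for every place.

step 1: fire β:  (P0=4, P1=2, P2=1, P3=3, P4=0, P5=1) → (P0=4, P1=1, P2=2, P3=2, P4=3, P5=1)
step 2: fire γ:  (P0=4, P1=1, P2=2, P3=2, P4=3, P5=1) → (P0=3, P1=3, P2=1, P3=2, P4=0, P5=1)
step 3: fire β:  (P0=3, P1=3, P2=1, P3=2, P4=0, P5=1) → (P0=3, P1=2, P2=2, P3=1, P4=3, P5=1)
step 4: fire β:  (P0=3, P1=2, P2=2, P3=1, P4=3, P5=1) → (P0=3, P1=1, P2=3, P3=0, P4=6, P5=1)

(P0=3, P1=1, P2=3, P3=0, P4=6, P5=1)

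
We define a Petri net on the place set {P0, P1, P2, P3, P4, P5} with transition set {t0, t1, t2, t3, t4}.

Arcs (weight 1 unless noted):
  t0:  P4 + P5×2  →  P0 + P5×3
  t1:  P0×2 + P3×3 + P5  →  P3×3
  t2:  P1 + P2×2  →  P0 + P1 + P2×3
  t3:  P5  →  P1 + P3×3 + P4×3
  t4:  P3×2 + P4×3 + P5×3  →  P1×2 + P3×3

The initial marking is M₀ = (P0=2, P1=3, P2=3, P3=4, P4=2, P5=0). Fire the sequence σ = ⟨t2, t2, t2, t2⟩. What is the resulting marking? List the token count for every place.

(P0=6, P1=3, P2=7, P3=4, P4=2, P5=0)

step 1: fire t2:  (P0=2, P1=3, P2=3, P3=4, P4=2, P5=0) → (P0=3, P1=3, P2=4, P3=4, P4=2, P5=0)
step 2: fire t2:  (P0=3, P1=3, P2=4, P3=4, P4=2, P5=0) → (P0=4, P1=3, P2=5, P3=4, P4=2, P5=0)
step 3: fire t2:  (P0=4, P1=3, P2=5, P3=4, P4=2, P5=0) → (P0=5, P1=3, P2=6, P3=4, P4=2, P5=0)
step 4: fire t2:  (P0=5, P1=3, P2=6, P3=4, P4=2, P5=0) → (P0=6, P1=3, P2=7, P3=4, P4=2, P5=0)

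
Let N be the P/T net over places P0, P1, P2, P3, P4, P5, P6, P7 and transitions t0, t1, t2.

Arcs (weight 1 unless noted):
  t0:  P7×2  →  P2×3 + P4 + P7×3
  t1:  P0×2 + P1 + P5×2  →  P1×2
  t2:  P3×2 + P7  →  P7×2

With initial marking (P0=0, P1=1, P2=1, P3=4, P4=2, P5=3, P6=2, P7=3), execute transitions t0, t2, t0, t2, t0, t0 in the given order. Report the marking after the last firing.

(P0=0, P1=1, P2=13, P3=0, P4=6, P5=3, P6=2, P7=9)

step 1: fire t0:  (P0=0, P1=1, P2=1, P3=4, P4=2, P5=3, P6=2, P7=3) → (P0=0, P1=1, P2=4, P3=4, P4=3, P5=3, P6=2, P7=4)
step 2: fire t2:  (P0=0, P1=1, P2=4, P3=4, P4=3, P5=3, P6=2, P7=4) → (P0=0, P1=1, P2=4, P3=2, P4=3, P5=3, P6=2, P7=5)
step 3: fire t0:  (P0=0, P1=1, P2=4, P3=2, P4=3, P5=3, P6=2, P7=5) → (P0=0, P1=1, P2=7, P3=2, P4=4, P5=3, P6=2, P7=6)
step 4: fire t2:  (P0=0, P1=1, P2=7, P3=2, P4=4, P5=3, P6=2, P7=6) → (P0=0, P1=1, P2=7, P3=0, P4=4, P5=3, P6=2, P7=7)
step 5: fire t0:  (P0=0, P1=1, P2=7, P3=0, P4=4, P5=3, P6=2, P7=7) → (P0=0, P1=1, P2=10, P3=0, P4=5, P5=3, P6=2, P7=8)
step 6: fire t0:  (P0=0, P1=1, P2=10, P3=0, P4=5, P5=3, P6=2, P7=8) → (P0=0, P1=1, P2=13, P3=0, P4=6, P5=3, P6=2, P7=9)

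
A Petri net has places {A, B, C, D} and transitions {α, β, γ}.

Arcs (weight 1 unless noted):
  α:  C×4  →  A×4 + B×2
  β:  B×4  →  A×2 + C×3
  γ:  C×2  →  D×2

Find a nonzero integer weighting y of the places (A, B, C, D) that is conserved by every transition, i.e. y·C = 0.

Incidence matrix C (rows=places, cols=transitions):
        α    β    γ
    A   4    2    0
    B   2   -4    0
    C  -4    3   -2
    D   0    0    2

Candidate y = [1, 2, 2, 2]; check y·C column-wise:
  col α: 1·4 + 2·2 + 2·-4 + 2·0 = 0
  col β: 1·2 + 2·-4 + 2·3 + 2·0 = 0
  col γ: 1·0 + 2·0 + 2·-2 + 2·2 = 0

y = (A:1, B:2, C:2, D:2)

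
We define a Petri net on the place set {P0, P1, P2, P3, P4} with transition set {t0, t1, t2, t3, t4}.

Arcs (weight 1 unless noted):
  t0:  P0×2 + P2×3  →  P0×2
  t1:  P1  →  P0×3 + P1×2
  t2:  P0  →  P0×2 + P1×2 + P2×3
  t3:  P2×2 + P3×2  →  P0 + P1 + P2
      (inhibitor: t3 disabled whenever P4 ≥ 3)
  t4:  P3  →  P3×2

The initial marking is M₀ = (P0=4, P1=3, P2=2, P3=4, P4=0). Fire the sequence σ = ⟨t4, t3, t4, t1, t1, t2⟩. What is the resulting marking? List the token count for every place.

step 1: fire t4:  (P0=4, P1=3, P2=2, P3=4, P4=0) → (P0=4, P1=3, P2=2, P3=5, P4=0)
step 2: fire t3:  (P0=4, P1=3, P2=2, P3=5, P4=0) → (P0=5, P1=4, P2=1, P3=3, P4=0)
step 3: fire t4:  (P0=5, P1=4, P2=1, P3=3, P4=0) → (P0=5, P1=4, P2=1, P3=4, P4=0)
step 4: fire t1:  (P0=5, P1=4, P2=1, P3=4, P4=0) → (P0=8, P1=5, P2=1, P3=4, P4=0)
step 5: fire t1:  (P0=8, P1=5, P2=1, P3=4, P4=0) → (P0=11, P1=6, P2=1, P3=4, P4=0)
step 6: fire t2:  (P0=11, P1=6, P2=1, P3=4, P4=0) → (P0=12, P1=8, P2=4, P3=4, P4=0)

(P0=12, P1=8, P2=4, P3=4, P4=0)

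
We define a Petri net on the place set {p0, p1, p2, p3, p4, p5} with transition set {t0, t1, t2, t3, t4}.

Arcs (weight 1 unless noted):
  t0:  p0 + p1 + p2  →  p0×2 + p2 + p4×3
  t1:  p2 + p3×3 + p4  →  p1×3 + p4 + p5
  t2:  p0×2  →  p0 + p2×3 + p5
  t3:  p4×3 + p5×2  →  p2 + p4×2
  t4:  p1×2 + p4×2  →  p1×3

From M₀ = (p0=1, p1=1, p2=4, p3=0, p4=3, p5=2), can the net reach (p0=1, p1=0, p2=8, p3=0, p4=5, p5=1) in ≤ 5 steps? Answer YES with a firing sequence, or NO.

step 1: fire t0:  (p0=1, p1=1, p2=4, p3=0, p4=3, p5=2) → (p0=2, p1=0, p2=4, p3=0, p4=6, p5=2)
step 2: fire t2:  (p0=2, p1=0, p2=4, p3=0, p4=6, p5=2) → (p0=1, p1=0, p2=7, p3=0, p4=6, p5=3)
step 3: fire t3:  (p0=1, p1=0, p2=7, p3=0, p4=6, p5=3) → (p0=1, p1=0, p2=8, p3=0, p4=5, p5=1)

YES — reachable via ⟨t0, t2, t3⟩ (3 firings)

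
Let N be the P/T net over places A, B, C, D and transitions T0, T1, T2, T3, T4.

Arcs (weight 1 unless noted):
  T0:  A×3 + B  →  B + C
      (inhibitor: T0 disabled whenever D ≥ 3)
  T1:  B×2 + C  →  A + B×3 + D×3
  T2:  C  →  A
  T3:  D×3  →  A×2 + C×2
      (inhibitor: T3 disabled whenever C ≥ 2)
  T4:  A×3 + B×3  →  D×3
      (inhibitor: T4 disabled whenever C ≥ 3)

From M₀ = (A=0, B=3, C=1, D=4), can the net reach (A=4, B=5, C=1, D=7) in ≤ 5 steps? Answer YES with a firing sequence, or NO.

step 1: fire T1:  (A=0, B=3, C=1, D=4) → (A=1, B=4, C=0, D=7)
step 2: fire T3:  (A=1, B=4, C=0, D=7) → (A=3, B=4, C=2, D=4)
step 3: fire T1:  (A=3, B=4, C=2, D=4) → (A=4, B=5, C=1, D=7)

YES — reachable via ⟨T1, T3, T1⟩ (3 firings)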